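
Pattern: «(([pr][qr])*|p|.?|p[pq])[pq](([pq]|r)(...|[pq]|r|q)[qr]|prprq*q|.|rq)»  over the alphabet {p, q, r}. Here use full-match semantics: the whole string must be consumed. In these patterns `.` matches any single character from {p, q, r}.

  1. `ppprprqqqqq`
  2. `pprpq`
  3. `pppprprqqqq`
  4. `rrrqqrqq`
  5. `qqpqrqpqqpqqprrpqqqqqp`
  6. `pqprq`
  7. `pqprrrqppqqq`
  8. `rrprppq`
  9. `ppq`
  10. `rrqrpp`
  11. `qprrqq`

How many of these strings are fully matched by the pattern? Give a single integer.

1 → match
2 → match
3 → match
4 → match
5 → no match
6 → match
7 → match
8 → no match
9 → match
10 → no match
11 → match
Total matched: 8

8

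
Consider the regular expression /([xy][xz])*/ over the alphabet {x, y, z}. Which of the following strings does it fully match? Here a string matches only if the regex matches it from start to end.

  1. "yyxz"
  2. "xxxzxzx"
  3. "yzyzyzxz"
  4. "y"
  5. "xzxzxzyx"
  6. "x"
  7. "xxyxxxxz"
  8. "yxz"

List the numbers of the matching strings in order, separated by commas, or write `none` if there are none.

1 → no match
2 → no match
3 → match
4 → no match
5 → match
6 → no match
7 → match
8 → no match

3, 5, 7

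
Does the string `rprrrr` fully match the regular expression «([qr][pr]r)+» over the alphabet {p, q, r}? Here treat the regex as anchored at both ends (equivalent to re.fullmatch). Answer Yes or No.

Yes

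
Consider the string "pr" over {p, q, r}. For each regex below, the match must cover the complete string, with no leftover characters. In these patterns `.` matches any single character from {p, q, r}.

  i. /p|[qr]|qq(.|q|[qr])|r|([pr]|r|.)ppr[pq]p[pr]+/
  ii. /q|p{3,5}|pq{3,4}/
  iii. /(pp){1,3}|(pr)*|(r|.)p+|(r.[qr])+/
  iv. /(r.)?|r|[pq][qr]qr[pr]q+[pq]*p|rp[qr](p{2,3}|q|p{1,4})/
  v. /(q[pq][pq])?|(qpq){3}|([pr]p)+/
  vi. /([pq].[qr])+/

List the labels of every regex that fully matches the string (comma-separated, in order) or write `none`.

iii

i → no match
ii → no match
iii → match
iv → no match
v → no match
vi → no match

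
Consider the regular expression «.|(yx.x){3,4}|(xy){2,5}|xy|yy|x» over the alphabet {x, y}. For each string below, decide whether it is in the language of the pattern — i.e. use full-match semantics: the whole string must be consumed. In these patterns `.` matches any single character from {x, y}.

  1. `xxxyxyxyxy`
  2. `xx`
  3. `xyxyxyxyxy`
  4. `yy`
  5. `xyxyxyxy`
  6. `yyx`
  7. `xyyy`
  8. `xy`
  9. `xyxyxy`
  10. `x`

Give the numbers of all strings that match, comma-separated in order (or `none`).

1 → no match
2 → no match
3 → match
4 → match
5 → match
6 → no match
7 → no match
8 → match
9 → match
10 → match

3, 4, 5, 8, 9, 10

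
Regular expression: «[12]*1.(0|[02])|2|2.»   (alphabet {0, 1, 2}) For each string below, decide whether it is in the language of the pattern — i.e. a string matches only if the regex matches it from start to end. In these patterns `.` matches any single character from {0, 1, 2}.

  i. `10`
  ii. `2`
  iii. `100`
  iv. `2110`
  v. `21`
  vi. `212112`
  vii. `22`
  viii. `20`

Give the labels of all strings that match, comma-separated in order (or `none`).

i → no match
ii → match
iii → match
iv → match
v → match
vi → match
vii → match
viii → match

ii, iii, iv, v, vi, vii, viii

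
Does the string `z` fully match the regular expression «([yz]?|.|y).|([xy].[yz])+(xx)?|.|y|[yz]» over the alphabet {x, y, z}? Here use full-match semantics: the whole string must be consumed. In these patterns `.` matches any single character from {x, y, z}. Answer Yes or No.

Yes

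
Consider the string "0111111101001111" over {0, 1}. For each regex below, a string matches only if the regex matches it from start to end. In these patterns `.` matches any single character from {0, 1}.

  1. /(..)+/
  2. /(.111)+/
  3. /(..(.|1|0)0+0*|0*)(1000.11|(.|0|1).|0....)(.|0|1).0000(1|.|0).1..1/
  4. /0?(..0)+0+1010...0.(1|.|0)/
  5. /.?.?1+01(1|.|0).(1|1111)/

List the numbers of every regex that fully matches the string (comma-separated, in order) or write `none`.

1 → match
2 → no match
3 → no match
4 → no match
5 → match

1, 5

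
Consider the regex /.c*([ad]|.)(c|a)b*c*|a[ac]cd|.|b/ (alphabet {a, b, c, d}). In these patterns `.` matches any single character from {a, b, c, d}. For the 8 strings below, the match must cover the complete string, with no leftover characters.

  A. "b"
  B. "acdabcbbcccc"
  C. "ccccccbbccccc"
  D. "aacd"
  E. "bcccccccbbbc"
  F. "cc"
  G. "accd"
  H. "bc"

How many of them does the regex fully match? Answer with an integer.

A. "b" → match
B. "acdabcbbcccc" → no match
C → match
D. "aacd" → match
E. "bcccccccbbbc" → match
F. "cc" → no match
G. "accd" → match
H. "bc" → no match
Total matched: 5

5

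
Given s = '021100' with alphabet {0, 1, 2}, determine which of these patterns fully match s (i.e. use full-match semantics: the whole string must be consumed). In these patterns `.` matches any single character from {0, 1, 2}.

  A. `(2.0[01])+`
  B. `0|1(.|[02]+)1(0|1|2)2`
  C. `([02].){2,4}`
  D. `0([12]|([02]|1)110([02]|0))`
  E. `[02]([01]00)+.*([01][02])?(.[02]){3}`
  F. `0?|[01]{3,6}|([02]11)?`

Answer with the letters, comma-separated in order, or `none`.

A → no match — must start with '2'
B → no match
C → no match
D → match
E → no match
F → no match

D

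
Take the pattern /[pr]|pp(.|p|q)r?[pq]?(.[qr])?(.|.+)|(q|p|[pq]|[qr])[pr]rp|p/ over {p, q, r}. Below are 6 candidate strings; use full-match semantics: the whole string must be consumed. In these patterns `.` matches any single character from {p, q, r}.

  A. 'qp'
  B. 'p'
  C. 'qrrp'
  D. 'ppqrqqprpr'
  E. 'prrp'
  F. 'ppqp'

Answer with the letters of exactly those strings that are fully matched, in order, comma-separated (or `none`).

A → no match
B → match
C → match
D → match
E → match
F → match

B, C, D, E, F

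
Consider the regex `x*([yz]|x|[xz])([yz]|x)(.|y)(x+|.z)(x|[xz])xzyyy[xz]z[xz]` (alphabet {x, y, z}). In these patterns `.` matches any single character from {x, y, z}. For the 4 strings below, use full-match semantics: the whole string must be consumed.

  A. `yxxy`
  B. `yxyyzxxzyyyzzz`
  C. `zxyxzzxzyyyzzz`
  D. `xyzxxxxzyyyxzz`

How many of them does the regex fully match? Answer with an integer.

3

A → no match
B → match
C → match
D → match
Total matched: 3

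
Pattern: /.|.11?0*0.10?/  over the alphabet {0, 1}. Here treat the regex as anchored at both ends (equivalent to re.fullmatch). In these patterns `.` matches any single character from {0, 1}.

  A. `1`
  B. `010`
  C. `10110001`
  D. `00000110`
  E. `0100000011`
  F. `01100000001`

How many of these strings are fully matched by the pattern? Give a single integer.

3

A. `1` → match
B. `010` → no match
C. `10110001` → no match
D. `00000110` → no match
E. `0100000011` → match
F. `01100000001` → match
Total matched: 3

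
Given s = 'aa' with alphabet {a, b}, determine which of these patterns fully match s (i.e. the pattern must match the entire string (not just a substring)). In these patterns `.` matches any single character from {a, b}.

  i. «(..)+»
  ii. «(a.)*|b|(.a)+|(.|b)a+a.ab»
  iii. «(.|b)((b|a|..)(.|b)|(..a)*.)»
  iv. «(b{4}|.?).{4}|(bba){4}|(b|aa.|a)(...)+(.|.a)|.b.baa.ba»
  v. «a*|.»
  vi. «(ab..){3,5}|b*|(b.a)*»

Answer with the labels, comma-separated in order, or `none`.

i → match
ii → match
iii → match
iv → no match
v → match
vi → no match

i, ii, iii, v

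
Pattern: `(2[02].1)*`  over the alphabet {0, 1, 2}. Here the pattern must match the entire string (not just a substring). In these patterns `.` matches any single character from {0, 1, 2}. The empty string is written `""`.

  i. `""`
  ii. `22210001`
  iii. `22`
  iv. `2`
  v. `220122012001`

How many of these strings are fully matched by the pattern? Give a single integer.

2

i. `""` → match
ii. `22210001` → no match
iii. `22` → no match
iv. `2` → no match
v. `220122012001` → match
Total matched: 2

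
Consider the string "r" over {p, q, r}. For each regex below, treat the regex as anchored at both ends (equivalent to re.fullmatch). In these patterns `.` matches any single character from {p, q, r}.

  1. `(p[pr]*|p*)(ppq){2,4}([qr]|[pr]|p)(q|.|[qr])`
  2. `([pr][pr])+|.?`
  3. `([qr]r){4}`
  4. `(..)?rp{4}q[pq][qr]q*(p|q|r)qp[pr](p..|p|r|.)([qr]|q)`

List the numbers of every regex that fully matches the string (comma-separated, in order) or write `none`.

1 → no match
2 → match
3 → no match
4 → no match

2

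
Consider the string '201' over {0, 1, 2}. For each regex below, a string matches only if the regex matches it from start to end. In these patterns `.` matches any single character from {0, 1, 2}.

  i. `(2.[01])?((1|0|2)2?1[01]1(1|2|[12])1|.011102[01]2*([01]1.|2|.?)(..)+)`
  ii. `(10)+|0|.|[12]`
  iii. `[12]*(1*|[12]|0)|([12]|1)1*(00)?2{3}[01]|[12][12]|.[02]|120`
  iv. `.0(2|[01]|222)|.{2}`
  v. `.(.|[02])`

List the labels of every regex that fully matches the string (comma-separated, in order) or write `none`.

iv

i → no match
ii → no match
iii → no match
iv → match
v → no match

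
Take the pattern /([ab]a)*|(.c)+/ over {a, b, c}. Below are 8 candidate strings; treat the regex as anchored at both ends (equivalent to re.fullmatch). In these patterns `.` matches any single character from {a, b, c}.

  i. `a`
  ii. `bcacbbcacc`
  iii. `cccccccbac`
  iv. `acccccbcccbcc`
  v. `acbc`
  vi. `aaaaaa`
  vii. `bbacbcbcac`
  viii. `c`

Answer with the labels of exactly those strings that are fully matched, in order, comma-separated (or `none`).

i → no match
ii → no match
iii → no match
iv → no match
v → match
vi → match
vii → no match
viii → no match

v, vi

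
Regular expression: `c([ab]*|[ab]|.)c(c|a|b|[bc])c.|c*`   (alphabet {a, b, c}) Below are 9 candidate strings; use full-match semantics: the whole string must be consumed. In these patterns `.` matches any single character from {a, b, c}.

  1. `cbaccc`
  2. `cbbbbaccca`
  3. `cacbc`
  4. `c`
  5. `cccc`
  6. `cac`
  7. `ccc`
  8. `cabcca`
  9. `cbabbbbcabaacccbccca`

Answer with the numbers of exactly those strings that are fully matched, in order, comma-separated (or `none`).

1 → no match
2 → match
3 → no match
4 → match
5 → match
6 → no match
7 → match
8 → no match
9 → no match

2, 4, 5, 7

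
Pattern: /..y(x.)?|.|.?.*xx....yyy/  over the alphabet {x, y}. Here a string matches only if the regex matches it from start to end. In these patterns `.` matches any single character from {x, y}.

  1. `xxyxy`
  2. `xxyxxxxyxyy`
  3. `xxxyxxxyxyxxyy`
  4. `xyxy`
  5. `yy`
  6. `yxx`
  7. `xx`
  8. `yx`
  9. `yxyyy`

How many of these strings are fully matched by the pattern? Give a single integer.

1 → match
2 → no match
3 → no match
4 → no match
5 → no match
6 → no match
7 → no match
8 → no match
9 → no match
Total matched: 1

1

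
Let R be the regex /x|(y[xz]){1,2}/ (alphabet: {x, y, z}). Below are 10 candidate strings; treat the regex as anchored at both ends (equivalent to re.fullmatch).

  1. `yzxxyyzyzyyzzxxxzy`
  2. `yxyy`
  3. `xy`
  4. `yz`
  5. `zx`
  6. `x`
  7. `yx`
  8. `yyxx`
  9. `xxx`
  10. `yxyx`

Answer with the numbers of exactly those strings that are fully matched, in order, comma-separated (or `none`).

4, 6, 7, 10

1 → no match
2 → no match
3 → no match
4 → match
5 → no match
6 → match
7 → match
8 → no match
9 → no match
10 → match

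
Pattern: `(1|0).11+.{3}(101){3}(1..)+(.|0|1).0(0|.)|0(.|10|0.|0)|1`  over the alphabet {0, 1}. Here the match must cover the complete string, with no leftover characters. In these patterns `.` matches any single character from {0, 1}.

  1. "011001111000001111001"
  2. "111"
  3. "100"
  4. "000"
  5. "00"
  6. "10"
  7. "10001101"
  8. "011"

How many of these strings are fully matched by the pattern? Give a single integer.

1 → no match
2 → no match
3 → no match
4 → match
5 → match
6 → no match
7 → no match
8 → no match
Total matched: 2

2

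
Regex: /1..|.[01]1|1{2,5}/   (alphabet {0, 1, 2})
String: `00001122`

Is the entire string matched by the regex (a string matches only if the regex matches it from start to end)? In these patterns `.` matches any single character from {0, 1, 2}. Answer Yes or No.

No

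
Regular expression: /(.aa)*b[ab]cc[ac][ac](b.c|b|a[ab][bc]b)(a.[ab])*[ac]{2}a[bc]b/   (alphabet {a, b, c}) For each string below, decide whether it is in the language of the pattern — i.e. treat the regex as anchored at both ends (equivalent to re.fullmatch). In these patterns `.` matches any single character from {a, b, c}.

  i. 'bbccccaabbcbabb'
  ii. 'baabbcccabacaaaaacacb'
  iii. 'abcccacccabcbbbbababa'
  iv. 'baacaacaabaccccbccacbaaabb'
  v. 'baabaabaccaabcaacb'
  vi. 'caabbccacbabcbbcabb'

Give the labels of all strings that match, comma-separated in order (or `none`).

i → no match
ii → match
iii → no match — must end with 'b'
iv → match
v → match
vi → no match

ii, iv, v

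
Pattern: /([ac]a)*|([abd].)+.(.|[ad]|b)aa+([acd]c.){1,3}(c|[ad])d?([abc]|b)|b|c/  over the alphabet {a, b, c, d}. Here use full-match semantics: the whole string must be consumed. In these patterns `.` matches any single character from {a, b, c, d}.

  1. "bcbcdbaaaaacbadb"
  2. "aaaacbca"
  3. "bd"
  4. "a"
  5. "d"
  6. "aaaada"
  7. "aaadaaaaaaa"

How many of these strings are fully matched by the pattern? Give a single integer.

1

1 → match
2 → no match
3 → no match
4 → no match
5 → no match
6 → no match
7 → no match
Total matched: 1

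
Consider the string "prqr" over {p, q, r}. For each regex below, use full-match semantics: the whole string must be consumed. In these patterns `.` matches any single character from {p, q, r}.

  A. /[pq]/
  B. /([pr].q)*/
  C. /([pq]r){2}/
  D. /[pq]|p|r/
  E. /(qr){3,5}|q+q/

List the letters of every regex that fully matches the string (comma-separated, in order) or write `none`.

A → no match
B → no match
C → match
D → no match
E → no match

C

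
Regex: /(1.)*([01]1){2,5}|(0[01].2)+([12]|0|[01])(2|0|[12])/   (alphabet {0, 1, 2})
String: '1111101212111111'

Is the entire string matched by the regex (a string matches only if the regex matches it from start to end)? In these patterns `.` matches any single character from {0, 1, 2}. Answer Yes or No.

Yes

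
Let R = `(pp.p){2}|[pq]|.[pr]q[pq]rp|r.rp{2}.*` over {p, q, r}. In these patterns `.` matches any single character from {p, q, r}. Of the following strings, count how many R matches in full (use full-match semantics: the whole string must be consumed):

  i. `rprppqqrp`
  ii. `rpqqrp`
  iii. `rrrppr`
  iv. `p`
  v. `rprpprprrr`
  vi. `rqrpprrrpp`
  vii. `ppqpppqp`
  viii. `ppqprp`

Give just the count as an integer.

8

i. `rprppqqrp` → match
ii. `rpqqrp` → match
iii. `rrrppr` → match
iv. `p` → match
v. `rprpprprrr` → match
vi. `rqrpprrrpp` → match
vii. `ppqpppqp` → match
viii. `ppqprp` → match
Total matched: 8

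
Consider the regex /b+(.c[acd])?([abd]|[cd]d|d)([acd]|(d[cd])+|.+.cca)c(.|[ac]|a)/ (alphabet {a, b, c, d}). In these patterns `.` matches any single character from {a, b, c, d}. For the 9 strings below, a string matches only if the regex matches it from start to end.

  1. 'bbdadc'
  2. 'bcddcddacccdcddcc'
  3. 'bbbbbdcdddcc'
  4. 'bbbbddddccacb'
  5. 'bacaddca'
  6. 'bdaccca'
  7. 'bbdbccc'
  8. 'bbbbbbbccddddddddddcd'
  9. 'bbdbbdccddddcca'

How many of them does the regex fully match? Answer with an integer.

4

1 → no match
2 → no match
3 → match
4 → match
5 → match
6 → no match
7 → no match
8 → match
9 → no match
Total matched: 4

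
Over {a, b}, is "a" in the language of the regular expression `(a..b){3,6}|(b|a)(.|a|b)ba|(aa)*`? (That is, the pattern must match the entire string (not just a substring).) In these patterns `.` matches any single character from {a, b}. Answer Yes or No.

No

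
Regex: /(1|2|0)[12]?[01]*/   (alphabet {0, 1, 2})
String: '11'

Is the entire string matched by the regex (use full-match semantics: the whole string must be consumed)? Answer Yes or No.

Yes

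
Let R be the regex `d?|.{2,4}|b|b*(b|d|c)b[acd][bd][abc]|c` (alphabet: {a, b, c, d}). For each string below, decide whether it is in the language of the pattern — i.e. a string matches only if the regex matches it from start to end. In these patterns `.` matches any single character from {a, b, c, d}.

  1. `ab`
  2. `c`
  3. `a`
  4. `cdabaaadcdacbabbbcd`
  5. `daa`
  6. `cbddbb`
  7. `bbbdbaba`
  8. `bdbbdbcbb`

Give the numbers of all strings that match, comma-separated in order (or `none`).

1 → match
2 → match
3 → no match
4 → no match
5 → match
6 → no match
7 → match
8 → no match

1, 2, 5, 7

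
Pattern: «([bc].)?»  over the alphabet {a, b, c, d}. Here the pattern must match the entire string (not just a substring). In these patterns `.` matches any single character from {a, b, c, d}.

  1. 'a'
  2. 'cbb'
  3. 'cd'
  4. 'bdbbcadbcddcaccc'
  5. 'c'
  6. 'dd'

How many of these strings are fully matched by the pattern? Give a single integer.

1

1 → no match
2 → no match
3 → match
4 → no match
5 → no match
6 → no match
Total matched: 1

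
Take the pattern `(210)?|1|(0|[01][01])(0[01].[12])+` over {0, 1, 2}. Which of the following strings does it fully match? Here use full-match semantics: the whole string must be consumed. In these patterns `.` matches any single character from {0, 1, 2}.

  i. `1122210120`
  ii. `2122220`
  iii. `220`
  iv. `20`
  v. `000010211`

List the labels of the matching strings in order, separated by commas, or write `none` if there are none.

none

i → no match
ii → no match
iii → no match
iv → no match
v → no match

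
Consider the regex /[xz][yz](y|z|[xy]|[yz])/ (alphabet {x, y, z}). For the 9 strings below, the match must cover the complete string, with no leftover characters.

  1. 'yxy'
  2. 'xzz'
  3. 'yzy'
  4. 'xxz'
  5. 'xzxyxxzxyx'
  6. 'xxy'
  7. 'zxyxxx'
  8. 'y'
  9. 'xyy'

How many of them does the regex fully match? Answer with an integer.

1 → no match
2 → match
3 → no match
4 → no match
5 → no match
6 → no match
7 → no match
8 → no match
9 → match
Total matched: 2

2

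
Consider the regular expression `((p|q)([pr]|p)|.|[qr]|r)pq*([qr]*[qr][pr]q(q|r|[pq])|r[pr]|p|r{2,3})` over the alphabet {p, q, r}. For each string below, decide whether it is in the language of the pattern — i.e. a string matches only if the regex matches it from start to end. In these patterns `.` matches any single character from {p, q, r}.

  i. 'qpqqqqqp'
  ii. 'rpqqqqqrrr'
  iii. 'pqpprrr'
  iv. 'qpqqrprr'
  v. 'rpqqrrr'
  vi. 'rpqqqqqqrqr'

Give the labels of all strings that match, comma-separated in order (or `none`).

i, ii, v, vi

i → match
ii → match
iii → no match
iv → no match
v → match
vi → match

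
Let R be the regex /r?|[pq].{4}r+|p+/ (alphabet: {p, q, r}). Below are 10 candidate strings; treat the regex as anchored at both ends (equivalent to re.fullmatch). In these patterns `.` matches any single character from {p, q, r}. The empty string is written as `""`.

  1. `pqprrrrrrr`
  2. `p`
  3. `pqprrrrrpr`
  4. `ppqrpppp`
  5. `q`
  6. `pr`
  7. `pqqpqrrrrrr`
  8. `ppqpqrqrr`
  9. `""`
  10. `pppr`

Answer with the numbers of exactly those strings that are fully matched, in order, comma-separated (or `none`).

1, 2, 7, 9

1 → match
2 → match
3 → no match
4 → no match
5 → no match
6 → no match
7 → match
8 → no match
9 → match
10 → no match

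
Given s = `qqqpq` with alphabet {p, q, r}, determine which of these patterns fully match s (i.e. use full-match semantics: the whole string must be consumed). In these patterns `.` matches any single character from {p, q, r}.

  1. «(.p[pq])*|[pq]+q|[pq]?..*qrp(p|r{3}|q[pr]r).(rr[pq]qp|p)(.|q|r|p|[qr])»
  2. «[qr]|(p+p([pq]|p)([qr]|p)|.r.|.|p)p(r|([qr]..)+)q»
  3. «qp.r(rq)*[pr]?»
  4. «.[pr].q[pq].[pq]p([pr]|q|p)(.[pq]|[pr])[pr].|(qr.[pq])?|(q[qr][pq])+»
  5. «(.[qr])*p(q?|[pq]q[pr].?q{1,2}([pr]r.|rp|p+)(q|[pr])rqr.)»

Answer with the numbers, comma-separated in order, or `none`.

1

1 → match
2 → no match
3 → no match — must start with `qp`
4 → no match
5 → no match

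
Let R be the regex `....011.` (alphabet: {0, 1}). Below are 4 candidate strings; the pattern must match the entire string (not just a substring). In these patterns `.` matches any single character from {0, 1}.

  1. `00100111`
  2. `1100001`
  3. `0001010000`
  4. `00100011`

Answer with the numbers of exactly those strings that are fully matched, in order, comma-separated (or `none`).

1

1. `00100111` → match
2. `1100001` → no match
3. `0001010000` → no match
4. `00100011` → no match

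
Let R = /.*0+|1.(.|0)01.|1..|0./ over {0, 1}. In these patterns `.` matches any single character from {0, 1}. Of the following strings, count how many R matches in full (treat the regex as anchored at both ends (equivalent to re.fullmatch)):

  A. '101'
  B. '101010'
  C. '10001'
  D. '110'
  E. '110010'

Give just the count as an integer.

4

A → match
B → match
C → no match
D → match
E → match
Total matched: 4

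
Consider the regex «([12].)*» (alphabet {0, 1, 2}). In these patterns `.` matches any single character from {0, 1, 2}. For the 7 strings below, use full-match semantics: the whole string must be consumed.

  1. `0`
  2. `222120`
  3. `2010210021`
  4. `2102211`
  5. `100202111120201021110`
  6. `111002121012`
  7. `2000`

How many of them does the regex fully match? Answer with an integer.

1

1. `0` → no match
2. `222120` → match
3. `2010210021` → no match
4. `2102211` → no match
5 → no match
6. `111002121012` → no match
7. `2000` → no match
Total matched: 1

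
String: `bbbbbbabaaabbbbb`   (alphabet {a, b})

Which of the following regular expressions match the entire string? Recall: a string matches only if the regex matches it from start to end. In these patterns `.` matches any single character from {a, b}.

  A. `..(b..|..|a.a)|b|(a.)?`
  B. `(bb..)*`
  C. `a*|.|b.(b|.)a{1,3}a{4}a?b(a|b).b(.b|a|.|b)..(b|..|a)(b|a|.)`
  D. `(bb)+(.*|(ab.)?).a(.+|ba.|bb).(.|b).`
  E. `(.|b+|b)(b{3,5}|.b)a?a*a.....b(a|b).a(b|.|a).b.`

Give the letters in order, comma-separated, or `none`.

A → no match
B → no match
C → no match
D → match
E → no match

D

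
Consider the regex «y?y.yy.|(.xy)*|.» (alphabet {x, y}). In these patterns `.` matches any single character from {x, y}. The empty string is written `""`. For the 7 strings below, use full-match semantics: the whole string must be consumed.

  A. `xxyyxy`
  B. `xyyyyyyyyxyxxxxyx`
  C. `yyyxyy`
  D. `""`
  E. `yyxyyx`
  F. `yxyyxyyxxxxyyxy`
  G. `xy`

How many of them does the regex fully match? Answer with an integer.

3

A → match
B → no match
C → no match
D → match
E → match
F → no match
G → no match
Total matched: 3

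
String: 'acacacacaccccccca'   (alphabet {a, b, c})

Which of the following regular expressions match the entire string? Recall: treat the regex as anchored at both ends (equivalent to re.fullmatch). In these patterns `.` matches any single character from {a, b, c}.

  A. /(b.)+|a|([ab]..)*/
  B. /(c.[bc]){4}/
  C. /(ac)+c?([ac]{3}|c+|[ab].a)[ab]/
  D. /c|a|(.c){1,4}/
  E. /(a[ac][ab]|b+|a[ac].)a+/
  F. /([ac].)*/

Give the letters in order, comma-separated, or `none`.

C

A → no match
B → no match — must start with 'c'
C → match
D → no match
E → no match
F → no match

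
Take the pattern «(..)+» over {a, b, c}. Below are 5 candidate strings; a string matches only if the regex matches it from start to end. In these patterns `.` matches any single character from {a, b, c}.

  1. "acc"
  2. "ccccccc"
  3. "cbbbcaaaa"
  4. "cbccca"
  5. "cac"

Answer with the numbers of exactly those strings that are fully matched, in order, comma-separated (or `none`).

1 → no match
2 → no match
3 → no match
4 → match
5 → no match

4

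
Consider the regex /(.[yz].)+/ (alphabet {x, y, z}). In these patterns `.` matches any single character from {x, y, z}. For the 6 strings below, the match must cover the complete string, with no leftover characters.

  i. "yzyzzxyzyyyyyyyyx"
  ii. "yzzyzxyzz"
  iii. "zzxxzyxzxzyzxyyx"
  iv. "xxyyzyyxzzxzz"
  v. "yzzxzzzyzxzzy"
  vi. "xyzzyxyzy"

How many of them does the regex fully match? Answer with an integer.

i → no match
ii → match
iii → no match
iv → no match
v → no match
vi → match
Total matched: 2

2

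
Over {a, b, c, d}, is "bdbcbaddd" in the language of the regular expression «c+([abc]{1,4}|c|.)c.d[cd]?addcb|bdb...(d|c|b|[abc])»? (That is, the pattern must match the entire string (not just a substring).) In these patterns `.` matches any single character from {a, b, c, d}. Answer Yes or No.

No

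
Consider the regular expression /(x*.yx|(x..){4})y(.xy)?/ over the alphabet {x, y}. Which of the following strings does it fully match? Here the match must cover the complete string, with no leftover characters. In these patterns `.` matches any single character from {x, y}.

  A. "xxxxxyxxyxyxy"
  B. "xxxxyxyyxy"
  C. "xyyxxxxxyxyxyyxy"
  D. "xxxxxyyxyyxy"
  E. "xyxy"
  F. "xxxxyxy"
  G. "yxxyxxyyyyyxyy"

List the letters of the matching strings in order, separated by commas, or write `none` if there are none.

A, B, C, D, E, F

A → match
B → match
C → match
D → match
E → match
F → match
G → no match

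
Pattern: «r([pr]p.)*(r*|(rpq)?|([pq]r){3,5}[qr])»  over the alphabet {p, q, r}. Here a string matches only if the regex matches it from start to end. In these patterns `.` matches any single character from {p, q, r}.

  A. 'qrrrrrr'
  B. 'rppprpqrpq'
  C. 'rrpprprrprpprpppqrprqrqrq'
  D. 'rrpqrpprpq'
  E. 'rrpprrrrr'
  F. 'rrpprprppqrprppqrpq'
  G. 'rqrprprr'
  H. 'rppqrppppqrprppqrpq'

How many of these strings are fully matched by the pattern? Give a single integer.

7

A → no match — must start with 'r'
B → match
C → match
D → match
E → match
F → match
G → match
H → match
Total matched: 7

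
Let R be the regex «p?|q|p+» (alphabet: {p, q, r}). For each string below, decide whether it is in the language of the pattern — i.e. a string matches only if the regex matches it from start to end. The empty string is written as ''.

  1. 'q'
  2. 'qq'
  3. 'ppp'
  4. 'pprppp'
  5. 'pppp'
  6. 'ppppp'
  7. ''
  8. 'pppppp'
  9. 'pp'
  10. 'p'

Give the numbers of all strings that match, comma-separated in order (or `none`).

1, 3, 5, 6, 7, 8, 9, 10

1 → match
2 → no match
3 → match
4 → no match
5 → match
6 → match
7 → match
8 → match
9 → match
10 → match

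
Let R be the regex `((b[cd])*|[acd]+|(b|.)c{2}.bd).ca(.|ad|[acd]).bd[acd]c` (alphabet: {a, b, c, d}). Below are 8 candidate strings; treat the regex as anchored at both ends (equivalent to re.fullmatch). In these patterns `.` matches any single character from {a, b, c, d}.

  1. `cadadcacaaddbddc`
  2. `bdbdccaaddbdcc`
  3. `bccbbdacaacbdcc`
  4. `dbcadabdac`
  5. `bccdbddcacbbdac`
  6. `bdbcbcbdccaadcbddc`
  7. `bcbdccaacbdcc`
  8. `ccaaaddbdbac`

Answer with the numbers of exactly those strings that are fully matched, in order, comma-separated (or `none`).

1 → match
2 → match
3 → match
4 → match
5 → match
6 → match
7 → match
8 → no match

1, 2, 3, 4, 5, 6, 7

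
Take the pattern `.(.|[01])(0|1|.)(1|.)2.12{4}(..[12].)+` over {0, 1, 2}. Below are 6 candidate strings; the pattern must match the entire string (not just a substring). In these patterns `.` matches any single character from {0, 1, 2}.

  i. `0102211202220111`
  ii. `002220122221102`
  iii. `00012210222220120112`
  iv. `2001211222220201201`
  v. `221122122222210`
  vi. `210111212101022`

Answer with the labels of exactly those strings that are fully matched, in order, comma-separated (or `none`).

v

i → no match
ii → no match
iii → no match
iv → no match
v → match
vi → no match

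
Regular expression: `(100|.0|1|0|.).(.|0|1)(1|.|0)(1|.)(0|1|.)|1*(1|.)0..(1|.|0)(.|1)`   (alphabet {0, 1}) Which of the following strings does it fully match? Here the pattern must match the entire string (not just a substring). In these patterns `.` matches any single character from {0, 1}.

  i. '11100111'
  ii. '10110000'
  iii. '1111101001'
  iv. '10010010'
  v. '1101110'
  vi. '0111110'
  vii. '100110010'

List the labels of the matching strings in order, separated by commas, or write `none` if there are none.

i. '11100111' → match
ii. '10110000' → no match
iii. '1111101001' → match
iv. '10010010' → match
v. '1101110' → match
vi. '0111110' → no match
vii. '100110010' → no match

i, iii, iv, v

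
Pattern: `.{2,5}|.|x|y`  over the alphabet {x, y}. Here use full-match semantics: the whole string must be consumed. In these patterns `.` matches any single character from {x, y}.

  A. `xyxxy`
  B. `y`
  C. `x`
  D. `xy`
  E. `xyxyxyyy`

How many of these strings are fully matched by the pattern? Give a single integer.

A. `xyxxy` → match
B. `y` → match
C. `x` → match
D. `xy` → match
E. `xyxyxyyy` → no match
Total matched: 4

4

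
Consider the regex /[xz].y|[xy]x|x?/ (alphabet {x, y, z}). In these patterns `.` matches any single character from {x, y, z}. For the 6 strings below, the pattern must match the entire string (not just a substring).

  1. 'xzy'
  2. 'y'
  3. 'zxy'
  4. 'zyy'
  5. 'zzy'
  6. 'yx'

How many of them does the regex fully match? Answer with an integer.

1. 'xzy' → match
2. 'y' → no match
3. 'zxy' → match
4. 'zyy' → match
5. 'zzy' → match
6. 'yx' → match
Total matched: 5

5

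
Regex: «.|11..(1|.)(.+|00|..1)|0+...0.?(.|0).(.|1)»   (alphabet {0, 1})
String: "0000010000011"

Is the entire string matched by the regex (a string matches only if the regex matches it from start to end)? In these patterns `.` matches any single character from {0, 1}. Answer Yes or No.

Yes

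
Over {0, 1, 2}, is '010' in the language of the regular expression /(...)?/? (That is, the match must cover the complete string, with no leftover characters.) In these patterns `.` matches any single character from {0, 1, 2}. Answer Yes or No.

Yes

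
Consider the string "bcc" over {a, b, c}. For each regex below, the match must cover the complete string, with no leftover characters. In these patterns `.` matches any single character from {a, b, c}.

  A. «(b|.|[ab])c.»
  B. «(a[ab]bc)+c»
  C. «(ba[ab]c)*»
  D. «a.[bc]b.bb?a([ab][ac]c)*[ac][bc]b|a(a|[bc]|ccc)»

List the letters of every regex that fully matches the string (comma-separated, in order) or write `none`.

A

A → match
B → no match — must start with "a"
C → no match
D → no match — must start with "a"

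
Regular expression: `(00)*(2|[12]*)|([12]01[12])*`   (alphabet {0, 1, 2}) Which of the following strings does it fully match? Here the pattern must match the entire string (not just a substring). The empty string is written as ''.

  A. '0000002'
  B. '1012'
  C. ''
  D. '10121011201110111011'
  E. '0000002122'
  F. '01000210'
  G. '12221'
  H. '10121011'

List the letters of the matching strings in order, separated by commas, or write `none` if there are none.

A, B, C, D, E, G, H

A → match
B → match
C → match
D → match
E → match
F → no match
G → match
H → match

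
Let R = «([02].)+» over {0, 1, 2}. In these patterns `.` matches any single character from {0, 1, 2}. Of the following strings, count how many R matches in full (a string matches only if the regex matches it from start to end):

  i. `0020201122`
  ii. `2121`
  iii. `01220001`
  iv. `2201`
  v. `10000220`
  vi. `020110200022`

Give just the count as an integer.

3

i → no match
ii → match
iii → match
iv → match
v → no match
vi → no match
Total matched: 3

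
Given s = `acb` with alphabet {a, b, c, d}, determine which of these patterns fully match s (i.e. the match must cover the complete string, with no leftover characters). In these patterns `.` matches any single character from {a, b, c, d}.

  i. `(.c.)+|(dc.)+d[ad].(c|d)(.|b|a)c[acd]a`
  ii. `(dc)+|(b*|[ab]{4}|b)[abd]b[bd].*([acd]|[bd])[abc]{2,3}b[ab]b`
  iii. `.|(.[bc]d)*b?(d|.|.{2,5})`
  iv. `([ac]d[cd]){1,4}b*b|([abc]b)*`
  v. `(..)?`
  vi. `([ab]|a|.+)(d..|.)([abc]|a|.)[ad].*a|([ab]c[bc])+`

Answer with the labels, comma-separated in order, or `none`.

i → match
ii → no match
iii → match
iv → no match
v → no match
vi → match

i, iii, vi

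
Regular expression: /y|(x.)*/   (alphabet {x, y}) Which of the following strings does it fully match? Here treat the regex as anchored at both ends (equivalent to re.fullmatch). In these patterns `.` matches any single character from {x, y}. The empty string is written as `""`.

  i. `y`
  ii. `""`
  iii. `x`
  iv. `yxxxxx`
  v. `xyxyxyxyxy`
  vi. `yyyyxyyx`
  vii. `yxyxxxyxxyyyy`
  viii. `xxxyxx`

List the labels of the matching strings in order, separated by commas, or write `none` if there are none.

i, ii, v, viii

i → match
ii → match
iii → no match
iv → no match
v → match
vi → no match
vii → no match
viii → match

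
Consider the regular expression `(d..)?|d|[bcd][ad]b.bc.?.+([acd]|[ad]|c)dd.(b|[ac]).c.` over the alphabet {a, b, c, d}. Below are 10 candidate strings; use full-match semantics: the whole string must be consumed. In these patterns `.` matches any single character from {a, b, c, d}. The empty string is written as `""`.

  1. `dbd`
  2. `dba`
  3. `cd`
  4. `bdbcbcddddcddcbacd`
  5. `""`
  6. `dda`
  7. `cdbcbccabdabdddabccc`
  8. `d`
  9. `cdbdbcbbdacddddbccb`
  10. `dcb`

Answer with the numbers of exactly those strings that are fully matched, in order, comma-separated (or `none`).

1 → match
2 → match
3 → no match
4 → match
5 → match
6 → match
7 → match
8 → match
9 → match
10 → match

1, 2, 4, 5, 6, 7, 8, 9, 10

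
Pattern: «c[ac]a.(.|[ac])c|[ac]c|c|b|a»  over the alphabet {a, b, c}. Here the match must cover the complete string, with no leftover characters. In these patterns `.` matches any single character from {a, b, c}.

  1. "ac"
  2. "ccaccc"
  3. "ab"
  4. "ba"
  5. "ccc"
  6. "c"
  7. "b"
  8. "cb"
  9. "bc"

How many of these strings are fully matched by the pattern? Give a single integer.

4

1 → match
2 → match
3 → no match
4 → no match
5 → no match
6 → match
7 → match
8 → no match
9 → no match
Total matched: 4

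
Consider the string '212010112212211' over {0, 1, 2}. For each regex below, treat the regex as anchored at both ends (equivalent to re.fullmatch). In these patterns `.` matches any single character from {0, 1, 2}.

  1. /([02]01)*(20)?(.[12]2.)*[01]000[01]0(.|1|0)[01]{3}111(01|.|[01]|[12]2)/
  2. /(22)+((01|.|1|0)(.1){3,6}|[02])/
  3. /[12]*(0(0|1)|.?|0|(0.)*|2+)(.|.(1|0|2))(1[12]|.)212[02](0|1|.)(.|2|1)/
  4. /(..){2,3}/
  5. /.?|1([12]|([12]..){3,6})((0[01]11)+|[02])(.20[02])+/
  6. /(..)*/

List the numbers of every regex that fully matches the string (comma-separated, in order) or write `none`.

1 → no match
2 → no match — must start with '22'
3 → match
4 → no match
5 → no match
6 → no match

3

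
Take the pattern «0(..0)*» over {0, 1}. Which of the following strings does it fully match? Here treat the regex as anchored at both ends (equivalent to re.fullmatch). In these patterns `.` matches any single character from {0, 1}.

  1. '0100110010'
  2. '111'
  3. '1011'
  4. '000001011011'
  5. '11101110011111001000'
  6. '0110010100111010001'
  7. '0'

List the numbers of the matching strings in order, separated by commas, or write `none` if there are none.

1, 7

1 → match
2 → no match — must start with '0'
3 → no match — must start with '0'
4 → no match
5 → no match — must start with '0'
6 → no match
7 → match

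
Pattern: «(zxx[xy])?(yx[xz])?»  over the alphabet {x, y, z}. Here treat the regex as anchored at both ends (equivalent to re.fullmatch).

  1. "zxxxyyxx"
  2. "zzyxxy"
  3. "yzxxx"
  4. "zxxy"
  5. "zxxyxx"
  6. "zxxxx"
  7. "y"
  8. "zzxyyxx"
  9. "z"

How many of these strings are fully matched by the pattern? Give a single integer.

1

1. "zxxxyyxx" → no match
2. "zzyxxy" → no match
3. "yzxxx" → no match
4. "zxxy" → match
5. "zxxyxx" → no match
6. "zxxxx" → no match
7. "y" → no match
8. "zzxyyxx" → no match
9. "z" → no match
Total matched: 1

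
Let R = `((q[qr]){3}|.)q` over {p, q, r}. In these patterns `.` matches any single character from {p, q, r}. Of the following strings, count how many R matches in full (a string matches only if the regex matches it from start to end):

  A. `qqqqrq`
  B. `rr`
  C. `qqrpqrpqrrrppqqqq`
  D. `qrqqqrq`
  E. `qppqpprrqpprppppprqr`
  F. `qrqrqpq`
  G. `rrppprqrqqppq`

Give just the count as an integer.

A → no match
B → no match — must end with `q`
C → no match
D → match
E → no match — must end with `q`
F → no match
G → no match
Total matched: 1

1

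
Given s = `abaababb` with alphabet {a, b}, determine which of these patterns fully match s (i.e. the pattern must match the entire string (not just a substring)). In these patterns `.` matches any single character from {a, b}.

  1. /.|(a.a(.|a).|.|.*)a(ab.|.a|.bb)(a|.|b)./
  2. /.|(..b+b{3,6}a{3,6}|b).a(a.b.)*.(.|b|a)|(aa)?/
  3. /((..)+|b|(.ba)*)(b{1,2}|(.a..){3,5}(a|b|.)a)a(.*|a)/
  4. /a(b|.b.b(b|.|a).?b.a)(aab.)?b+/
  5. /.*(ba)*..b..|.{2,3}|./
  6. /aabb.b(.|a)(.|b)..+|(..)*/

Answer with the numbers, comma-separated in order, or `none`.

1, 3, 4, 6

1 → match
2 → no match
3 → match
4 → match
5 → no match
6 → match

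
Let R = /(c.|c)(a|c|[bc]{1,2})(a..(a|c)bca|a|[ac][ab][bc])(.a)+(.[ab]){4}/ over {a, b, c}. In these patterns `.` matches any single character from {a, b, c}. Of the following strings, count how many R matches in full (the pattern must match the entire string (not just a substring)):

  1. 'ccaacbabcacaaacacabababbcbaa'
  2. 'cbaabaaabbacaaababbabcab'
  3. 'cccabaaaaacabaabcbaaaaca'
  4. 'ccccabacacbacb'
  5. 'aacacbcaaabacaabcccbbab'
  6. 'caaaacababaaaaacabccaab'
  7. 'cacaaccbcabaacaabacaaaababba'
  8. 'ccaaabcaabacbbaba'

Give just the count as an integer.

1

1 → match
2 → no match
3 → no match
4 → no match
5 → no match — must start with 'c'
6 → no match
7 → no match
8 → no match
Total matched: 1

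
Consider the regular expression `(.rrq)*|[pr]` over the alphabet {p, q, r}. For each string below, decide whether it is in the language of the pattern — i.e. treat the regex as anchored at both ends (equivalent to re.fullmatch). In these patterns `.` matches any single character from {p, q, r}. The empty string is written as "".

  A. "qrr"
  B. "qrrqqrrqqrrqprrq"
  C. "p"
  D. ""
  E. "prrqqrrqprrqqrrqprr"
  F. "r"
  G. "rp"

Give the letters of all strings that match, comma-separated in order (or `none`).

A → no match
B → match
C → match
D → match
E → no match
F → match
G → no match

B, C, D, F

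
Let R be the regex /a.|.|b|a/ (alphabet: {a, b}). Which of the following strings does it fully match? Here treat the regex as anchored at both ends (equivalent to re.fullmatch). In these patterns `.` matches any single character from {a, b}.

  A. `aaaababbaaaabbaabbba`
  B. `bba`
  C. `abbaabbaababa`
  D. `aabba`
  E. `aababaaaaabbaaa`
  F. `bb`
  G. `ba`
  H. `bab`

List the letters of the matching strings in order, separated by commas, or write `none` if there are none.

A → no match
B → no match
C → no match
D → no match
E → no match
F → no match
G → no match
H → no match

none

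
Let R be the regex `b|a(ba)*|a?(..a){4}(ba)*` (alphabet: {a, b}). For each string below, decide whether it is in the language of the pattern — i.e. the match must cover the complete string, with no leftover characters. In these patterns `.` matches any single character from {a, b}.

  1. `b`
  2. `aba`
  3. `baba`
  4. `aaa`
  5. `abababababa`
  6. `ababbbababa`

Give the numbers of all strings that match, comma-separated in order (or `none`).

1 → match
2 → match
3 → no match
4 → no match
5 → match
6 → no match

1, 2, 5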